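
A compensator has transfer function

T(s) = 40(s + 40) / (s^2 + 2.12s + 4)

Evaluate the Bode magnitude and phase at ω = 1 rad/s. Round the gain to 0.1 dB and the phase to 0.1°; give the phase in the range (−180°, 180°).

At s = jω = j1:
zero (s+40): 40 + j1 → |·| = √(40²+1²) = √1601 ≈ 40.012, ∠ = arctan(1/40) ≈ 1.43°
quadratic: (j1)² + 2.12·j1 + 4 = 3 + j2.12 → |·| ≈ 3.6735, ∠ ≈ 35.25°
|T| = 40 · 40.012 / 3.6735 ≈ 435.68
Gain = 20 log₁₀(435.68) ≈ 52.78 dB
∠T = 1.43° − 35.25° = -33.82°

52.8 dB, -33.8°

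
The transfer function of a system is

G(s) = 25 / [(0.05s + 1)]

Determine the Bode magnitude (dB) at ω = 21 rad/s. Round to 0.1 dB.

At ω = 21 rad/s:
pole (1 + j21·0.05) = 1 + j1.05 → |·| ≈ 1.45, ∠ ≈ 46.40°
|G| = 25 · 1 / (1.45) ≈ 17.241
Gain = 20 log₁₀(17.241) ≈ 24.73 dB

24.7 dB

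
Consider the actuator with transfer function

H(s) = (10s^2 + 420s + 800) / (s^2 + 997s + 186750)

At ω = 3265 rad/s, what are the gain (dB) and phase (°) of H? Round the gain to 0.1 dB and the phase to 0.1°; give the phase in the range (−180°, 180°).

Substitute s = j3265:
Numerator: 10(j3265)^2 + 420(j3265) + 800 = -106601450 + j1371300
Denominator: (j3265)^2 + 997(j3265) + 186750 = -10473475 + j3255205
|N| = √(106601450² + 1371300²) ≈ 1.0661e+08, ∠N ≈ 179.26°
|D| = √(10473475² + 3255205²) ≈ 1.0968e+07, ∠D ≈ 162.73°
|H| = 1.0661e+08 / 1.0968e+07 ≈ 9.7201
Gain = 20 log₁₀(9.7201) ≈ 19.75 dB
∠H = 179.26° − 162.73° = 16.53°

19.8 dB, 16.5°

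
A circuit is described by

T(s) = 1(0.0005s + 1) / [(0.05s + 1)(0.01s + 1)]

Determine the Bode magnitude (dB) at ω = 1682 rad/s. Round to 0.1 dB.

At ω = 1682 rad/s:
zero (1 + j1682·0.0005) = 1 + j0.841 → |·| ≈ 1.3066, ∠ ≈ 40.06°
pole (1 + j1682·0.05) = 1 + j84.1 → |·| ≈ 84.106, ∠ ≈ 89.32°
pole (1 + j1682·0.01) = 1 + j16.82 → |·| ≈ 16.85, ∠ ≈ 86.60°
|T| = 1 · 1.3066 / (84.106 · 16.85) ≈ 0.00092197
Gain = 20 log₁₀(0.00092197) ≈ -60.71 dB

-60.7 dB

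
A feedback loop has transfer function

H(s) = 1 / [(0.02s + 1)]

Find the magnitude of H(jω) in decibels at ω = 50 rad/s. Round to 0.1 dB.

-3.0 dB

At ω = 50 rad/s:
pole (1 + j50·0.02) = 1 + j1 → |·| ≈ 1.4142, ∠ ≈ 45.00°
|H| = 1 · 1 / (1.4142) ≈ 0.70711
Gain = 20 log₁₀(0.70711) ≈ -3.01 dB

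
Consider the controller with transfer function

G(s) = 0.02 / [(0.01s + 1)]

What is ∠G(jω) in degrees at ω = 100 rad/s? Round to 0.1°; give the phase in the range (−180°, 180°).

-45.0°

At ω = 100 rad/s:
pole (1 + j100·0.01) = 1 + j1 → |·| ≈ 1.4142, ∠ ≈ 45.00°
∠G = (0°) − (45.00°) = -45.00°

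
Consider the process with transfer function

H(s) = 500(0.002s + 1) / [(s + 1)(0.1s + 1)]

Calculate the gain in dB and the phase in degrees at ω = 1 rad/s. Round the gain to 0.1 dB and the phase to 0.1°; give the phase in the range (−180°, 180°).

50.9 dB, -50.6°

At ω = 1 rad/s:
zero (1 + j1·0.002) = 1 + j0.002 → |·| ≈ 1, ∠ ≈ 0.11°
pole (1 + j1·1) = 1 + j1 → |·| ≈ 1.4142, ∠ ≈ 45.00°
pole (1 + j1·0.1) = 1 + j0.1 → |·| ≈ 1.005, ∠ ≈ 5.71°
|H| = 500 · 1 / (1.4142 · 1.005) ≈ 351.8
Gain = 20 log₁₀(351.8) ≈ 50.93 dB
∠H = (0.11°) − (45.00° + 5.71°) = -50.60°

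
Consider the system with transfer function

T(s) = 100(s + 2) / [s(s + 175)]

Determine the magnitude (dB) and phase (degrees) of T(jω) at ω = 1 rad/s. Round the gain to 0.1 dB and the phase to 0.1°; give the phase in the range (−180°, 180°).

At s = jω = j1:
zero (s+2): 2 + j1 → |·| = √(2²+1²) = √5 ≈ 2.2361, ∠ = arctan(1/2) ≈ 26.57°
pole (s+175): 175 + j1 → |·| = √(175²+1²) = √30626 ≈ 175, ∠ = arctan(1/175) ≈ 0.33°
pole at origin: |s| = 1, ∠ = 90.00° (in denominator)
|T| = 100 · 2.2361 / 175 ≈ 1.2778
Gain = 20 log₁₀(1.2778) ≈ 2.13 dB
∠T = 26.57° − 90.33° = -63.76°

2.1 dB, -63.8°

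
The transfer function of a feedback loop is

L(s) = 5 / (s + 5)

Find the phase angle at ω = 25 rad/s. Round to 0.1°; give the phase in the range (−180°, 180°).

Substitute s = j25:
Numerator: 5 = 5 + j0
Denominator: (j25) + 5 = 5 + j25
|N| = √(5² + 0²) ≈ 5, ∠N ≈ 0.00°
|D| = √(5² + 25²) ≈ 25.495, ∠D ≈ 78.69°
∠L = 0.00° − 78.69° = -78.69°

-78.7°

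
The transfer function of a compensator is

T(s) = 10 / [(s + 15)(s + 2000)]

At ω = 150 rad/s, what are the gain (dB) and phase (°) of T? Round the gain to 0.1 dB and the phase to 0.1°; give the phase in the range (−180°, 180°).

-89.6 dB, -88.6°

At s = jω = j150:
pole (s+15): 15 + j150 → |·| = √(15²+150²) = √22725 ≈ 150.75, ∠ = arctan(150/15) ≈ 84.29°
pole (s+2000): 2000 + j150 → |·| = √(2000²+150²) = √4022500 ≈ 2005.6, ∠ = arctan(150/2000) ≈ 4.29°
|T| = 10 / 3.0234e+05 ≈ 3.3075e-05
Gain = 20 log₁₀(3.3075e-05) ≈ -89.61 dB
∠T = 0.00° − 88.58° = -88.58°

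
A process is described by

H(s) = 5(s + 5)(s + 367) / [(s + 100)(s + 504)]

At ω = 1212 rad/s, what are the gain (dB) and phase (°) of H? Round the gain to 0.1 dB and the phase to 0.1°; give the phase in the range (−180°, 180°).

At s = jω = j1212:
zero (s+5): 5 + j1212 → |·| = √(5²+1212²) = √1468969 ≈ 1212, ∠ = arctan(1212/5) ≈ 89.76°
zero (s+367): 367 + j1212 → |·| = √(367²+1212²) = √1603633 ≈ 1266.3, ∠ = arctan(1212/367) ≈ 73.15°
pole (s+100): 100 + j1212 → |·| = √(100²+1212²) = √1478944 ≈ 1216.1, ∠ = arctan(1212/100) ≈ 85.28°
pole (s+504): 504 + j1212 → |·| = √(504²+1212²) = √1722960 ≈ 1312.6, ∠ = arctan(1212/504) ≈ 67.42°
|H| = 5 · 1.5348e+06 / 1.5963e+06 ≈ 4.8074
Gain = 20 log₁₀(4.8074) ≈ 13.64 dB
∠H = 162.91° − 152.70° = 10.21°

13.6 dB, 10.2°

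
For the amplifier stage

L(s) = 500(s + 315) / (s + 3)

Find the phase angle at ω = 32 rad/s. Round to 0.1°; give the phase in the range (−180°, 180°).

-78.8°

At s = jω = j32:
zero (s+315): 315 + j32 → |·| = √(315²+32²) = √100249 ≈ 316.62, ∠ = arctan(32/315) ≈ 5.80°
pole (s+3): 3 + j32 → |·| = √(3²+32²) = √1033 ≈ 32.14, ∠ = arctan(32/3) ≈ 84.64°
∠L = 5.80° − 84.64° = -78.84°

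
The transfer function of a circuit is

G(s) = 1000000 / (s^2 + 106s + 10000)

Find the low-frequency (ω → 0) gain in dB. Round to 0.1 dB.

G(0) = 1000000 / 10000 = 100
20 log₁₀(100) ≈ 40.00 dB

40.0 dB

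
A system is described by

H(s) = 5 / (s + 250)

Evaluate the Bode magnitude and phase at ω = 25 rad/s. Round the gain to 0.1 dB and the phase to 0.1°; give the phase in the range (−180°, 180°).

-34.0 dB, -5.7°

At s = jω = j25:
pole (s+250): 250 + j25 → |·| = √(250²+25²) = √63125 ≈ 251.25, ∠ = arctan(25/250) ≈ 5.71°
|H| = 5 / 251.25 ≈ 0.0199
Gain = 20 log₁₀(0.0199) ≈ -34.02 dB
∠H = 0.00° − 5.71° = -5.71°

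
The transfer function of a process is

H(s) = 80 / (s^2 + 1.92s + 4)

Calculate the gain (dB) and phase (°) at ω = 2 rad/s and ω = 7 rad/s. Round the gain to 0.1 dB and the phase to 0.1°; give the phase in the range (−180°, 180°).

At s = jω = j2:
quadratic: (j2)² + 1.92·j2 + 4 = 0 + j3.84 → |·| ≈ 3.84, ∠ ≈ 90.00°
|H| = 80 / 3.84 ≈ 20.833
Gain = 20 log₁₀(20.833) ≈ 26.38 dB
∠H = 0.00° − 90.00° = -90.00°

At s = jω = j7:
quadratic: (j7)² + 1.92·j7 + 4 = -45 + j13.44 → |·| ≈ 46.964, ∠ ≈ 163.37°
|H| = 80 / 46.964 ≈ 1.7034
Gain = 20 log₁₀(1.7034) ≈ 4.63 dB
∠H = 0.00° − 163.37° = -163.37°

ω = 2: 26.4 dB, -90.0°; ω = 7: 4.6 dB, -163.4°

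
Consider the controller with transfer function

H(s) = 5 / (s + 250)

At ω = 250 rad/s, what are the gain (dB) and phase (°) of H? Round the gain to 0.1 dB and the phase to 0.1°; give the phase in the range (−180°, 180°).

-37.0 dB, -45.0°

At s = jω = j250:
pole (s+250): 250 + j250 → |·| = √(250²+250²) = √125000 ≈ 353.55, ∠ = arctan(250/250) ≈ 45.00°
|H| = 5 / 353.55 ≈ 0.014142
Gain = 20 log₁₀(0.014142) ≈ -36.99 dB
∠H = 0.00° − 45.00° = -45.00°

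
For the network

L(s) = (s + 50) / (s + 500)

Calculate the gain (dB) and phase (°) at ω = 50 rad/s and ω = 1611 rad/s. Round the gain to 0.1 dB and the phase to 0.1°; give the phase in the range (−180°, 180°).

ω = 50: -17.0 dB, 39.3°; ω = 1611: -0.4 dB, 15.5°

At s = jω = j50:
zero (s+50): 50 + j50 → |·| = √(50²+50²) = √5000 ≈ 70.711, ∠ = arctan(50/50) ≈ 45.00°
pole (s+500): 500 + j50 → |·| = √(500²+50²) = √252500 ≈ 502.49, ∠ = arctan(50/500) ≈ 5.71°
|L| = 1 · 70.711 / 502.49 ≈ 0.14072
Gain = 20 log₁₀(0.14072) ≈ -17.03 dB
∠L = 45.00° − 5.71° = 39.29°

At s = jω = j1611:
zero (s+50): 50 + j1611 → |·| = √(50²+1611²) = √2597821 ≈ 1611.8, ∠ = arctan(1611/50) ≈ 88.22°
pole (s+500): 500 + j1611 → |·| = √(500²+1611²) = √2845321 ≈ 1686.8, ∠ = arctan(1611/500) ≈ 72.76°
|L| = 1 · 1611.8 / 1686.8 ≈ 0.95554
Gain = 20 log₁₀(0.95554) ≈ -0.40 dB
∠L = 88.22° − 72.76° = 15.46°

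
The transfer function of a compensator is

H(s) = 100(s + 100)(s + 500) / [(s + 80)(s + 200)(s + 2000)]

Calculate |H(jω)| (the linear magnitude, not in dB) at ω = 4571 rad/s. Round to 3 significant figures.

0.0201

At s = jω = j4571:
zero (s+100): 100 + j4571 → |·| = √(100²+4571²) = √20904041 ≈ 4572.1, ∠ = arctan(4571/100) ≈ 88.75°
zero (s+500): 500 + j4571 → |·| = √(500²+4571²) = √21144041 ≈ 4598.3, ∠ = arctan(4571/500) ≈ 83.76°
pole (s+80): 80 + j4571 → |·| = √(80²+4571²) = √20900441 ≈ 4571.7, ∠ = arctan(4571/80) ≈ 89.00°
pole (s+200): 200 + j4571 → |·| = √(200²+4571²) = √20934041 ≈ 4575.4, ∠ = arctan(4571/200) ≈ 87.49°
pole (s+2000): 2000 + j4571 → |·| = √(2000²+4571²) = √24894041 ≈ 4989.4, ∠ = arctan(4571/2000) ≈ 66.37°
|H| = 100 · 2.1024e+07 / 1.0437e+11 ≈ 0.020144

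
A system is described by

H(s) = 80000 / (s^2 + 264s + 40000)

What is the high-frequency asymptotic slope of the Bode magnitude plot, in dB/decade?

Each pole contributes −20 dB/decade at high frequency; each zero contributes +20 dB/decade.
Net: 0 zero(s) − 2 pole(s) → -40 dB/decade.

-40 dB/decade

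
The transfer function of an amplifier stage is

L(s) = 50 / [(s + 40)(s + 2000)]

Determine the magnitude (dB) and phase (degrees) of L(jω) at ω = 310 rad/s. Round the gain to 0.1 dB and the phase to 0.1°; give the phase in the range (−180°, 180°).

-82.0 dB, -91.5°

At s = jω = j310:
pole (s+40): 40 + j310 → |·| = √(40²+310²) = √97700 ≈ 312.57, ∠ = arctan(310/40) ≈ 82.65°
pole (s+2000): 2000 + j310 → |·| = √(2000²+310²) = √4096100 ≈ 2023.9, ∠ = arctan(310/2000) ≈ 8.81°
|L| = 50 / 6.3261e+05 ≈ 7.9038e-05
Gain = 20 log₁₀(7.9038e-05) ≈ -82.04 dB
∠L = 0.00° − 91.46° = -91.46°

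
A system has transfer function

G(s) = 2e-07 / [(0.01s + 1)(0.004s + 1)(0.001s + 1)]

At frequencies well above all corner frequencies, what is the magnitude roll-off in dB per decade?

Each pole contributes −20 dB/decade at high frequency; each zero contributes +20 dB/decade.
Net: 0 zero(s) − 3 pole(s) → -60 dB/decade.

-60 dB/decade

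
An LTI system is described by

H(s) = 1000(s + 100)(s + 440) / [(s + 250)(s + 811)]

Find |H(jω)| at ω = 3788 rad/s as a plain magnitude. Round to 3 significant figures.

At s = jω = j3788:
zero (s+100): 100 + j3788 → |·| = √(100²+3788²) = √14358944 ≈ 3789.3, ∠ = arctan(3788/100) ≈ 88.49°
zero (s+440): 440 + j3788 → |·| = √(440²+3788²) = √14542544 ≈ 3813.5, ∠ = arctan(3788/440) ≈ 83.37°
pole (s+250): 250 + j3788 → |·| = √(250²+3788²) = √14411444 ≈ 3796.2, ∠ = arctan(3788/250) ≈ 86.22°
pole (s+811): 811 + j3788 → |·| = √(811²+3788²) = √15006665 ≈ 3873.8, ∠ = arctan(3788/811) ≈ 77.92°
|H| = 1000 · 1.445e+07 / 1.4706e+07 ≈ 982.59

983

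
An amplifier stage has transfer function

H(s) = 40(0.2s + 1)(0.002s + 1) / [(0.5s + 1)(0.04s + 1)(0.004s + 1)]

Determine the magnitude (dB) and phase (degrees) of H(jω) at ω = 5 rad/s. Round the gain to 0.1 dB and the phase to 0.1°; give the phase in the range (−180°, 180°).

At ω = 5 rad/s:
zero (1 + j5·0.2) = 1 + j1 → |·| ≈ 1.4142, ∠ ≈ 45.00°
zero (1 + j5·0.002) = 1 + j0.01 → |·| ≈ 1, ∠ ≈ 0.57°
pole (1 + j5·0.5) = 1 + j2.5 → |·| ≈ 2.6926, ∠ ≈ 68.20°
pole (1 + j5·0.04) = 1 + j0.2 → |·| ≈ 1.0198, ∠ ≈ 11.31°
pole (1 + j5·0.004) = 1 + j0.02 → |·| ≈ 1.0002, ∠ ≈ 1.15°
|H| = 40 · 1.4142 · 1 / (2.6926 · 1.0198 · 1.0002) ≈ 20.597
Gain = 20 log₁₀(20.597) ≈ 26.28 dB
∠H = (45.00° + 0.57°) − (68.20° + 11.31° + 1.15°) = -35.09°

26.3 dB, -35.1°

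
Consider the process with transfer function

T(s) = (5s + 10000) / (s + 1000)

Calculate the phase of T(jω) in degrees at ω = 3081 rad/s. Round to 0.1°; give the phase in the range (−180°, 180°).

-15.0°

Substitute s = j3081:
Numerator: 5(j3081) + 10000 = 10000 + j15405
Denominator: (j3081) + 1000 = 1000 + j3081
|N| = √(10000² + 15405²) ≈ 18366, ∠N ≈ 57.01°
|D| = √(1000² + 3081²) ≈ 3239.2, ∠D ≈ 72.02°
∠T = 57.01° − 72.02° = -15.01°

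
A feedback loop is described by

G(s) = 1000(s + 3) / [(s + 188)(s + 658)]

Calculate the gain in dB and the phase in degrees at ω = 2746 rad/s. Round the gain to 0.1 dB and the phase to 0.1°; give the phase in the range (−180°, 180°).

At s = jω = j2746:
zero (s+3): 3 + j2746 → |·| = √(3²+2746²) = √7540525 ≈ 2746, ∠ = arctan(2746/3) ≈ 89.94°
pole (s+188): 188 + j2746 → |·| = √(188²+2746²) = √7575860 ≈ 2752.4, ∠ = arctan(2746/188) ≈ 86.08°
pole (s+658): 658 + j2746 → |·| = √(658²+2746²) = √7973480 ≈ 2823.7, ∠ = arctan(2746/658) ≈ 76.52°
|G| = 1000 · 2746 / 7.772e+06 ≈ 0.35332
Gain = 20 log₁₀(0.35332) ≈ -9.04 dB
∠G = 89.94° − 162.60° = -72.66°

-9.0 dB, -72.7°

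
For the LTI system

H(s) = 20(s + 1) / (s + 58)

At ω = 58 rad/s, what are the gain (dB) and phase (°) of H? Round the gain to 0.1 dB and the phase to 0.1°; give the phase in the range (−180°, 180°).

23.0 dB, 44.0°

At s = jω = j58:
zero (s+1): 1 + j58 → |·| = √(1²+58²) = √3365 ≈ 58.009, ∠ = arctan(58/1) ≈ 89.01°
pole (s+58): 58 + j58 → |·| = √(58²+58²) = √6728 ≈ 82.024, ∠ = arctan(58/58) ≈ 45.00°
|H| = 20 · 58.009 / 82.024 ≈ 14.144
Gain = 20 log₁₀(14.144) ≈ 23.01 dB
∠H = 89.01° − 45.00° = 44.01°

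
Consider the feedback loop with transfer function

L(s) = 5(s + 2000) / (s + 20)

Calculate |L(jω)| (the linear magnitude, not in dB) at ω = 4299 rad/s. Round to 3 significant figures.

At s = jω = j4299:
zero (s+2000): 2000 + j4299 → |·| = √(2000²+4299²) = √22481401 ≈ 4741.5, ∠ = arctan(4299/2000) ≈ 65.05°
pole (s+20): 20 + j4299 → |·| = √(20²+4299²) = √18481801 ≈ 4299, ∠ = arctan(4299/20) ≈ 89.73°
|L| = 5 · 4741.5 / 4299 ≈ 5.5147

5.51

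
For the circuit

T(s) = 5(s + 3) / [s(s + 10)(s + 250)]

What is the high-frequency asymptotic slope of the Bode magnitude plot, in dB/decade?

Each pole contributes −20 dB/decade at high frequency; each zero contributes +20 dB/decade.
Net: 1 zero(s) − 3 pole(s) → -40 dB/decade.

-40 dB/decade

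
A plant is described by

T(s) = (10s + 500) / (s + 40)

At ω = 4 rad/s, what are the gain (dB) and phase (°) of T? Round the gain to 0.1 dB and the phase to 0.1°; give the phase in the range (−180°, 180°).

21.9 dB, -1.1°

Substitute s = j4:
Numerator: 10(j4) + 500 = 500 + j40
Denominator: (j4) + 40 = 40 + j4
|N| = √(500² + 40²) ≈ 501.6, ∠N ≈ 4.57°
|D| = √(40² + 4²) ≈ 40.2, ∠D ≈ 5.71°
|T| = 501.6 / 40.2 ≈ 12.478
Gain = 20 log₁₀(12.478) ≈ 21.92 dB
∠T = 4.57° − 5.71° = -1.14°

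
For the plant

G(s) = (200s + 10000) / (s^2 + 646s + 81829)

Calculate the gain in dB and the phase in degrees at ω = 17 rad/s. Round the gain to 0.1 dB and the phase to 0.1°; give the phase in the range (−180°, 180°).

-17.8 dB, 11.1°

Substitute s = j17:
Numerator: 200(j17) + 10000 = 10000 + j3400
Denominator: (j17)^2 + 646(j17) + 81829 = 81540 + j10982
|N| = √(10000² + 3400²) ≈ 10562, ∠N ≈ 18.78°
|D| = √(81540² + 10982²) ≈ 82276, ∠D ≈ 7.67°
|G| = 10562 / 82276 ≈ 0.12837
Gain = 20 log₁₀(0.12837) ≈ -17.83 dB
∠G = 18.78° − 7.67° = 11.11°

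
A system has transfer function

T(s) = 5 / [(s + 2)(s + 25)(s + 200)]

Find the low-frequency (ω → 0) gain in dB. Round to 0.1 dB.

T(0) = 5 / (2·25·200) = 0.0005
20 log₁₀(0.0005) ≈ -66.02 dB

-66.0 dB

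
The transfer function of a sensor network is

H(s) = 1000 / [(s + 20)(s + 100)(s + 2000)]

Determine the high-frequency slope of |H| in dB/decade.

Each pole contributes −20 dB/decade at high frequency; each zero contributes +20 dB/decade.
Net: 0 zero(s) − 3 pole(s) → -60 dB/decade.

-60 dB/decade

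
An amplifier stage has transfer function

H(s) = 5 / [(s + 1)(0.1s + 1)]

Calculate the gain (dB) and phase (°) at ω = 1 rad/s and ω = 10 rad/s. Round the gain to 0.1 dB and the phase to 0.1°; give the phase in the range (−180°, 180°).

ω = 1: 10.9 dB, -50.7°; ω = 10: -9.1 dB, -129.3°

At ω = 1 rad/s:
pole (1 + j1·1) = 1 + j1 → |·| ≈ 1.4142, ∠ ≈ 45.00°
pole (1 + j1·0.1) = 1 + j0.1 → |·| ≈ 1.005, ∠ ≈ 5.71°
|H| = 5 · 1 / (1.4142 · 1.005) ≈ 3.518
Gain = 20 log₁₀(3.518) ≈ 10.93 dB
∠H = (0°) − (45.00° + 5.71°) = -50.71°

At ω = 10 rad/s:
pole (1 + j10·1) = 1 + j10 → |·| ≈ 10.05, ∠ ≈ 84.29°
pole (1 + j10·0.1) = 1 + j1 → |·| ≈ 1.4142, ∠ ≈ 45.00°
|H| = 5 · 1 / (10.05 · 1.4142) ≈ 0.3518
Gain = 20 log₁₀(0.3518) ≈ -9.07 dB
∠H = (0°) − (84.29° + 45.00°) = -129.29°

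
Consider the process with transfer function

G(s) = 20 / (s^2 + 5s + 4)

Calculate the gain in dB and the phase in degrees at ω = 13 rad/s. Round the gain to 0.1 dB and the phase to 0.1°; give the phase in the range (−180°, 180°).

Substitute s = j13:
Numerator: 20 = 20 + j0
Denominator: (j13)^2 + 5(j13) + 4 = -165 + j65
|N| = √(20² + 0²) ≈ 20, ∠N ≈ 0.00°
|D| = √(165² + 65²) ≈ 177.34, ∠D ≈ 158.50°
|G| = 20 / 177.34 ≈ 0.11278
Gain = 20 log₁₀(0.11278) ≈ -18.96 dB
∠G = 0.00° − 158.50° = -158.50°

-19.0 dB, -158.5°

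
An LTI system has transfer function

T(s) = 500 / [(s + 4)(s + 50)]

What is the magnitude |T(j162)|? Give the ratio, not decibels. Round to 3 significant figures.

0.0182

At s = jω = j162:
pole (s+4): 4 + j162 → |·| = √(4²+162²) = √26260 ≈ 162.05, ∠ = arctan(162/4) ≈ 88.59°
pole (s+50): 50 + j162 → |·| = √(50²+162²) = √28744 ≈ 169.54, ∠ = arctan(162/50) ≈ 72.85°
|T| = 500 / 27474 ≈ 0.018199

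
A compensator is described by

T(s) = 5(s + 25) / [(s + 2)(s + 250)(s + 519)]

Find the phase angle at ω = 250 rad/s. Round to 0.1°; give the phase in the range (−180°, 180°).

At s = jω = j250:
zero (s+25): 25 + j250 → |·| = √(25²+250²) = √63125 ≈ 251.25, ∠ = arctan(250/25) ≈ 84.29°
pole (s+2): 2 + j250 → |·| = √(2²+250²) = √62504 ≈ 250.01, ∠ = arctan(250/2) ≈ 89.54°
pole (s+250): 250 + j250 → |·| = √(250²+250²) = √125000 ≈ 353.55, ∠ = arctan(250/250) ≈ 45.00°
pole (s+519): 519 + j250 → |·| = √(519²+250²) = √331861 ≈ 576.07, ∠ = arctan(250/519) ≈ 25.72°
∠T = 84.29° − 160.26° = -75.97°

-76.0°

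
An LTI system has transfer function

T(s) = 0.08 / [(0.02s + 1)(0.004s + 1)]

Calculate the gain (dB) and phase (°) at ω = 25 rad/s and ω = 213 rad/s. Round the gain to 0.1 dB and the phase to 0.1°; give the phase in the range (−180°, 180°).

At ω = 25 rad/s:
pole (1 + j25·0.02) = 1 + j0.5 → |·| ≈ 1.118, ∠ ≈ 26.57°
pole (1 + j25·0.004) = 1 + j0.1 → |·| ≈ 1.005, ∠ ≈ 5.71°
|T| = 0.08 · 1 / (1.118 · 1.005) ≈ 0.0712
Gain = 20 log₁₀(0.0712) ≈ -22.95 dB
∠T = (0°) − (26.57° + 5.71°) = -32.28°

At ω = 213 rad/s:
pole (1 + j213·0.02) = 1 + j4.26 → |·| ≈ 4.3758, ∠ ≈ 76.79°
pole (1 + j213·0.004) = 1 + j0.852 → |·| ≈ 1.3137, ∠ ≈ 40.43°
|T| = 0.08 · 1 / (4.3758 · 1.3137) ≈ 0.013917
Gain = 20 log₁₀(0.013917) ≈ -37.13 dB
∠T = (0°) − (76.79° + 40.43°) = -117.22°

ω = 25: -23.0 dB, -32.3°; ω = 213: -37.1 dB, -117.2°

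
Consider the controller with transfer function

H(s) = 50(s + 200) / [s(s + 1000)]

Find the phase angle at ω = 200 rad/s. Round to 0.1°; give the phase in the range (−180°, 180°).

At s = jω = j200:
zero (s+200): 200 + j200 → |·| = √(200²+200²) = √80000 ≈ 282.84, ∠ = arctan(200/200) ≈ 45.00°
pole (s+1000): 1000 + j200 → |·| = √(1000²+200²) = √1040000 ≈ 1019.8, ∠ = arctan(200/1000) ≈ 11.31°
pole at origin: |s| = 200, ∠ = 90.00° (in denominator)
∠H = 45.00° − 101.31° = -56.31°

-56.3°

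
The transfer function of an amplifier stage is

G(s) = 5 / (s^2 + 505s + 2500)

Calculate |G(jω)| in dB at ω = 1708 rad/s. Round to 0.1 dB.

Substitute s = j1708:
Numerator: 5 = 5 + j0
Denominator: (j1708)^2 + 505(j1708) + 2500 = -2914764 + j862540
|N| = √(5² + 0²) ≈ 5, ∠N ≈ 0.00°
|D| = √(2914764² + 862540²) ≈ 3.0397e+06, ∠D ≈ 163.52°
|G| = 5 / 3.0397e+06 ≈ 1.6449e-06
Gain = 20 log₁₀(1.6449e-06) ≈ -115.68 dB

-115.7 dB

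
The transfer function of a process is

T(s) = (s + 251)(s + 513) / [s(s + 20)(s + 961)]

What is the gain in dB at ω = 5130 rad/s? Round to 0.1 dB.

At s = jω = j5130:
zero (s+251): 251 + j5130 → |·| = √(251²+5130²) = √26379901 ≈ 5136.1, ∠ = arctan(5130/251) ≈ 87.20°
zero (s+513): 513 + j5130 → |·| = √(513²+5130²) = √26580069 ≈ 5155.6, ∠ = arctan(5130/513) ≈ 84.29°
pole (s+20): 20 + j5130 → |·| = √(20²+5130²) = √26317300 ≈ 5130, ∠ = arctan(5130/20) ≈ 89.78°
pole (s+961): 961 + j5130 → |·| = √(961²+5130²) = √27240421 ≈ 5219.2, ∠ = arctan(5130/961) ≈ 79.39°
pole at origin: |s| = 5130, ∠ = 90.00° (in denominator)
|T| = 1 · 2.648e+07 / 1.3735e+11 ≈ 0.00019279
Gain = 20 log₁₀(0.00019279) ≈ -74.30 dB

-74.3 dB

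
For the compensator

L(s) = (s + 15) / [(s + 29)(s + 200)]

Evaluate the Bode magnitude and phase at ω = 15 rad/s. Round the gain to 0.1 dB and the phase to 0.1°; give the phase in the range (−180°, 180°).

-49.8 dB, 13.4°

At s = jω = j15:
zero (s+15): 15 + j15 → |·| = √(15²+15²) = √450 ≈ 21.213, ∠ = arctan(15/15) ≈ 45.00°
pole (s+29): 29 + j15 → |·| = √(29²+15²) = √1066 ≈ 32.65, ∠ = arctan(15/29) ≈ 27.35°
pole (s+200): 200 + j15 → |·| = √(200²+15²) = √40225 ≈ 200.56, ∠ = arctan(15/200) ≈ 4.29°
|L| = 1 · 21.213 / 6548.3 ≈ 0.0032395
Gain = 20 log₁₀(0.0032395) ≈ -49.79 dB
∠L = 45.00° − 31.64° = 13.36°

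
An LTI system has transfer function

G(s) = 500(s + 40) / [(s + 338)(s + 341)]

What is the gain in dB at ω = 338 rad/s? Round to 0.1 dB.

At s = jω = j338:
zero (s+40): 40 + j338 → |·| = √(40²+338²) = √115844 ≈ 340.36, ∠ = arctan(338/40) ≈ 83.25°
pole (s+338): 338 + j338 → |·| = √(338²+338²) = √228488 ≈ 478, ∠ = arctan(338/338) ≈ 45.00°
pole (s+341): 341 + j338 → |·| = √(341²+338²) = √230525 ≈ 480.13, ∠ = arctan(338/341) ≈ 44.75°
|G| = 500 · 340.36 / 2.295e+05 ≈ 0.74153
Gain = 20 log₁₀(0.74153) ≈ -2.60 dB

-2.6 dB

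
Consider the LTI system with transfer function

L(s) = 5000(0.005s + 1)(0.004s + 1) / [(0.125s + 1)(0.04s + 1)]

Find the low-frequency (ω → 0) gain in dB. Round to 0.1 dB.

L(0) = 5000 · 1 / 1 = 5000
20 log₁₀(5000) ≈ 73.98 dB

74.0 dB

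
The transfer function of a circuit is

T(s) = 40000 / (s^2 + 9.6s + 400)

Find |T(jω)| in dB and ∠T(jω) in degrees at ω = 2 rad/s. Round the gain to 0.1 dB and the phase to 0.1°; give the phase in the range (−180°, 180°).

40.1 dB, -2.8°

At s = jω = j2:
quadratic: (j2)² + 9.6·j2 + 400 = 396 + j19.2 → |·| ≈ 396.47, ∠ ≈ 2.78°
|T| = 40000 / 396.47 ≈ 100.89
Gain = 20 log₁₀(100.89) ≈ 40.08 dB
∠T = 0.00° − 2.78° = -2.78°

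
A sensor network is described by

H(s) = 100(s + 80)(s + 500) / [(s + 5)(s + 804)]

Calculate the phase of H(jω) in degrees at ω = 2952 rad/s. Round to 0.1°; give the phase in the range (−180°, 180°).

At s = jω = j2952:
zero (s+80): 80 + j2952 → |·| = √(80²+2952²) = √8720704 ≈ 2953.1, ∠ = arctan(2952/80) ≈ 88.45°
zero (s+500): 500 + j2952 → |·| = √(500²+2952²) = √8964304 ≈ 2994, ∠ = arctan(2952/500) ≈ 80.39°
pole (s+5): 5 + j2952 → |·| = √(5²+2952²) = √8714329 ≈ 2952, ∠ = arctan(2952/5) ≈ 89.90°
pole (s+804): 804 + j2952 → |·| = √(804²+2952²) = √9360720 ≈ 3059.5, ∠ = arctan(2952/804) ≈ 74.76°
∠H = 168.84° − 164.66° = 4.18°

4.2°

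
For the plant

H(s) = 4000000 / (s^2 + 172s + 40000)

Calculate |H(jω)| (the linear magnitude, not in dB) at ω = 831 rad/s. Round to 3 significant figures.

At s = jω = j831:
quadratic: (j831)² + 172·j831 + 40000 = -650561 + j142932 → |·| ≈ 6.6608e+05, ∠ ≈ 167.61°
|H| = 4000000 / 6.6608e+05 ≈ 6.0053

6.01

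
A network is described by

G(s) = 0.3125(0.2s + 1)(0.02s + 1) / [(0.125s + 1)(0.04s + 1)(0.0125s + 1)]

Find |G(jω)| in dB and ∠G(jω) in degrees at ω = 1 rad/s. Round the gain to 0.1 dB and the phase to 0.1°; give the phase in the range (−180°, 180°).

-10.0 dB, 2.3°

At ω = 1 rad/s:
zero (1 + j1·0.2) = 1 + j0.2 → |·| ≈ 1.0198, ∠ ≈ 11.31°
zero (1 + j1·0.02) = 1 + j0.02 → |·| ≈ 1.0002, ∠ ≈ 1.15°
pole (1 + j1·0.125) = 1 + j0.125 → |·| ≈ 1.0078, ∠ ≈ 7.13°
pole (1 + j1·0.04) = 1 + j0.04 → |·| ≈ 1.0008, ∠ ≈ 2.29°
pole (1 + j1·0.0125) = 1 + j0.0125 → |·| ≈ 1.0001, ∠ ≈ 0.72°
|G| = 0.3125 · 1.0198 · 1.0002 / (1.0078 · 1.0008 · 1.0001) ≈ 0.316
Gain = 20 log₁₀(0.316) ≈ -10.01 dB
∠G = (11.31° + 1.15°) − (7.13° + 2.29° + 0.72°) = 2.32°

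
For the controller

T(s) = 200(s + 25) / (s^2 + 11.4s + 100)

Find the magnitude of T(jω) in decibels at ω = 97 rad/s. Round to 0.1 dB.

At s = jω = j97:
zero (s+25): 25 + j97 → |·| = √(25²+97²) = √10034 ≈ 100.17, ∠ = arctan(97/25) ≈ 75.55°
quadratic: (j97)² + 11.4·j97 + 100 = -9309 + j1105.8 → |·| ≈ 9374.4, ∠ ≈ 173.23°
|T| = 200 · 100.17 / 9374.4 ≈ 2.1371
Gain = 20 log₁₀(2.1371) ≈ 6.60 dB

6.6 dB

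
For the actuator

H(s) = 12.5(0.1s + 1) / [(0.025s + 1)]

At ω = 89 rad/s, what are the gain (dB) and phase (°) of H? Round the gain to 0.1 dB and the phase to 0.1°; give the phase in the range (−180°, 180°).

At ω = 89 rad/s:
zero (1 + j89·0.1) = 1 + j8.9 → |·| ≈ 8.956, ∠ ≈ 83.59°
pole (1 + j89·0.025) = 1 + j2.225 → |·| ≈ 2.4394, ∠ ≈ 65.80°
|H| = 12.5 · 8.956 / (2.4394) ≈ 45.892
Gain = 20 log₁₀(45.892) ≈ 33.23 dB
∠H = (83.59°) − (65.80°) = 17.79°

33.2 dB, 17.8°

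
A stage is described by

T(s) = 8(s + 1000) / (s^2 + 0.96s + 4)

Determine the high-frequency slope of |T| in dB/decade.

Each pole contributes −20 dB/decade at high frequency; each zero contributes +20 dB/decade.
Net: 1 zero(s) − 2 pole(s) → -20 dB/decade.

-20 dB/decade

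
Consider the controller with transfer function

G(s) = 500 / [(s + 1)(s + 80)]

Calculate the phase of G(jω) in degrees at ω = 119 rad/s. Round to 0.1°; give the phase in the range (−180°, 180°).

At s = jω = j119:
pole (s+1): 1 + j119 → |·| = √(1²+119²) = √14162 ≈ 119, ∠ = arctan(119/1) ≈ 89.52°
pole (s+80): 80 + j119 → |·| = √(80²+119²) = √20561 ≈ 143.39, ∠ = arctan(119/80) ≈ 56.09°
∠G = 0.00° − 145.61° = -145.61°

-145.6°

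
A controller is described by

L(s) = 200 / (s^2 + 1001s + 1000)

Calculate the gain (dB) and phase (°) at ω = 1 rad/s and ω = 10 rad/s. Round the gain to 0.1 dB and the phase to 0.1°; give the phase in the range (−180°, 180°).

Substitute s = j1:
Numerator: 200 = 200 + j0
Denominator: (j1)^2 + 1001(j1) + 1000 = 999 + j1001
|N| = √(200² + 0²) ≈ 200, ∠N ≈ 0.00°
|D| = √(999² + 1001²) ≈ 1414.2, ∠D ≈ 45.06°
|L| = 200 / 1414.2 ≈ 0.14142
Gain = 20 log₁₀(0.14142) ≈ -16.99 dB
∠L = 0.00° − 45.06° = -45.06°

Substitute s = j10:
Numerator: 200 = 200 + j0
Denominator: (j10)^2 + 1001(j10) + 1000 = 900 + j10010
|N| = √(200² + 0²) ≈ 200, ∠N ≈ 0.00°
|D| = √(900² + 10010²) ≈ 10050, ∠D ≈ 84.86°
|L| = 200 / 10050 ≈ 0.0199
Gain = 20 log₁₀(0.0199) ≈ -34.02 dB
∠L = 0.00° − 84.86° = -84.86°

ω = 1: -17.0 dB, -45.1°; ω = 10: -34.0 dB, -84.9°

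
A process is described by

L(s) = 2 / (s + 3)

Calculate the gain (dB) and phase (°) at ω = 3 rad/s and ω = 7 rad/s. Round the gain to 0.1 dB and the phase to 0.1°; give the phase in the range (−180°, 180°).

At s = jω = j3:
pole (s+3): 3 + j3 → |·| = √(3²+3²) = √18 ≈ 4.2426, ∠ = arctan(3/3) ≈ 45.00°
|L| = 2 / 4.2426 ≈ 0.47141
Gain = 20 log₁₀(0.47141) ≈ -6.53 dB
∠L = 0.00° − 45.00° = -45.00°

At s = jω = j7:
pole (s+3): 3 + j7 → |·| = √(3²+7²) = √58 ≈ 7.6158, ∠ = arctan(7/3) ≈ 66.80°
|L| = 2 / 7.6158 ≈ 0.26261
Gain = 20 log₁₀(0.26261) ≈ -11.61 dB
∠L = 0.00° − 66.80° = -66.80°

ω = 3: -6.5 dB, -45.0°; ω = 7: -11.6 dB, -66.8°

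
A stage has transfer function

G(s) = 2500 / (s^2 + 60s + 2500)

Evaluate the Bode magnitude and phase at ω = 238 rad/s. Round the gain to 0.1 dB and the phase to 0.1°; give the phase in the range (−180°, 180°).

-27.0 dB, -165.2°

At s = jω = j238:
quadratic: (j238)² + 60·j238 + 2500 = -54144 + j14280 → |·| ≈ 55995, ∠ ≈ 165.23°
|G| = 2500 / 55995 ≈ 0.044647
Gain = 20 log₁₀(0.044647) ≈ -27.00 dB
∠G = 0.00° − 165.23° = -165.23°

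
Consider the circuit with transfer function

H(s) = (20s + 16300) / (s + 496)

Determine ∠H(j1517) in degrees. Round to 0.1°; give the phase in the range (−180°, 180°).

-10.1°

Substitute s = j1517:
Numerator: 20(j1517) + 16300 = 16300 + j30340
Denominator: (j1517) + 496 = 496 + j1517
|N| = √(16300² + 30340²) ≈ 34441, ∠N ≈ 61.75°
|D| = √(496² + 1517²) ≈ 1596, ∠D ≈ 71.89°
∠H = 61.75° − 71.89° = -10.14°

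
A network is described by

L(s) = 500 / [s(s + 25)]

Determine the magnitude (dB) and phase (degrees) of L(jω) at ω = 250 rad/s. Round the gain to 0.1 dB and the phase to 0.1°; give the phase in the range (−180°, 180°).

-42.0 dB, -174.3°

At s = jω = j250:
pole (s+25): 25 + j250 → |·| = √(25²+250²) = √63125 ≈ 251.25, ∠ = arctan(250/25) ≈ 84.29°
pole at origin: |s| = 250, ∠ = 90.00° (in denominator)
|L| = 500 / 62812 ≈ 0.0079603
Gain = 20 log₁₀(0.0079603) ≈ -41.98 dB
∠L = 0.00° − 174.29° = -174.29°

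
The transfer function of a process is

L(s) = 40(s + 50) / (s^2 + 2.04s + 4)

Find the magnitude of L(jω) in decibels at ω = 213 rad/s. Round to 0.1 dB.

-14.3 dB

At s = jω = j213:
zero (s+50): 50 + j213 → |·| = √(50²+213²) = √47869 ≈ 218.79, ∠ = arctan(213/50) ≈ 76.79°
quadratic: (j213)² + 2.04·j213 + 4 = -45365 + j434.52 → |·| ≈ 45367, ∠ ≈ 179.45°
|L| = 40 · 218.79 / 45367 ≈ 0.19291
Gain = 20 log₁₀(0.19291) ≈ -14.29 dB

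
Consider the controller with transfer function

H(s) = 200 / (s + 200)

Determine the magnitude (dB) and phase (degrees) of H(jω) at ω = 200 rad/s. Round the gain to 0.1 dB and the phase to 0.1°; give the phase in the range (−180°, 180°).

Substitute s = j200:
Numerator: 200 = 200 + j0
Denominator: (j200) + 200 = 200 + j200
|N| = √(200² + 0²) ≈ 200, ∠N ≈ 0.00°
|D| = √(200² + 200²) ≈ 282.84, ∠D ≈ 45.00°
|H| = 200 / 282.84 ≈ 0.70711
Gain = 20 log₁₀(0.70711) ≈ -3.01 dB
∠H = 0.00° − 45.00° = -45.00°

-3.0 dB, -45.0°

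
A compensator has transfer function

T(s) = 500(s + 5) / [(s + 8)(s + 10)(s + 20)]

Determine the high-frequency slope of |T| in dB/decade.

-40 dB/decade

Each pole contributes −20 dB/decade at high frequency; each zero contributes +20 dB/decade.
Net: 1 zero(s) − 3 pole(s) → -40 dB/decade.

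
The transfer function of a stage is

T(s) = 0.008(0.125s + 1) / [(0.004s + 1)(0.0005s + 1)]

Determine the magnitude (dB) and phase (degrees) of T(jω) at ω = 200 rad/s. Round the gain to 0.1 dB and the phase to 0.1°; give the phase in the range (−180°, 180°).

-16.2 dB, 43.3°

At ω = 200 rad/s:
zero (1 + j200·0.125) = 1 + j25 → |·| ≈ 25.02, ∠ ≈ 87.71°
pole (1 + j200·0.004) = 1 + j0.8 → |·| ≈ 1.2806, ∠ ≈ 38.66°
pole (1 + j200·0.0005) = 1 + j0.1 → |·| ≈ 1.005, ∠ ≈ 5.71°
|T| = 0.008 · 25.02 / (1.2806 · 1.005) ≈ 0.15552
Gain = 20 log₁₀(0.15552) ≈ -16.16 dB
∠T = (87.71°) − (38.66° + 5.71°) = 43.34°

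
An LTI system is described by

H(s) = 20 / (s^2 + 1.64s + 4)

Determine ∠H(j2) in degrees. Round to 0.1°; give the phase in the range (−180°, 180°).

-90.0°

At s = jω = j2:
quadratic: (j2)² + 1.64·j2 + 4 = 0 + j3.28 → |·| ≈ 3.28, ∠ ≈ 90.00°
∠H = 0.00° − 90.00° = -90.00°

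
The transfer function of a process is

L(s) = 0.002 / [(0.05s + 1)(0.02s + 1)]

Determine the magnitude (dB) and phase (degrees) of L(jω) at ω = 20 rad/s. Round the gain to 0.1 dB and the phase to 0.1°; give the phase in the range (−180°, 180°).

At ω = 20 rad/s:
pole (1 + j20·0.05) = 1 + j1 → |·| ≈ 1.4142, ∠ ≈ 45.00°
pole (1 + j20·0.02) = 1 + j0.4 → |·| ≈ 1.077, ∠ ≈ 21.80°
|L| = 0.002 · 1 / (1.4142 · 1.077) ≈ 0.0013131
Gain = 20 log₁₀(0.0013131) ≈ -57.63 dB
∠L = (0°) − (45.00° + 21.80°) = -66.80°

-57.6 dB, -66.8°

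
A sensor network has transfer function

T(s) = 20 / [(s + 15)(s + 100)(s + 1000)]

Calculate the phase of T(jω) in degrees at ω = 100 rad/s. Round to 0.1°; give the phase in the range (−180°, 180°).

-132.2°

At s = jω = j100:
pole (s+15): 15 + j100 → |·| = √(15²+100²) = √10225 ≈ 101.12, ∠ = arctan(100/15) ≈ 81.47°
pole (s+100): 100 + j100 → |·| = √(100²+100²) = √20000 ≈ 141.42, ∠ = arctan(100/100) ≈ 45.00°
pole (s+1000): 1000 + j100 → |·| = √(1000²+100²) = √1010000 ≈ 1005, ∠ = arctan(100/1000) ≈ 5.71°
∠T = 0.00° − 132.18° = -132.18°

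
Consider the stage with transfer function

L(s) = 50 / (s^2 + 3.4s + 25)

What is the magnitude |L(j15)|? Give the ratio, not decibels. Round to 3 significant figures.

At s = jω = j15:
quadratic: (j15)² + 3.4·j15 + 25 = -200 + j51 → |·| ≈ 206.4, ∠ ≈ 165.69°
|L| = 50 / 206.4 ≈ 0.24225

0.242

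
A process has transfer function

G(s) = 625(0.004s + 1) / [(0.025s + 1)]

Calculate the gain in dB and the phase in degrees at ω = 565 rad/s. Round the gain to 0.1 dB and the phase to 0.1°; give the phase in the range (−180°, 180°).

40.8 dB, -19.8°

At ω = 565 rad/s:
zero (1 + j565·0.004) = 1 + j2.26 → |·| ≈ 2.4714, ∠ ≈ 66.13°
pole (1 + j565·0.025) = 1 + j14.125 → |·| ≈ 14.16, ∠ ≈ 85.95°
|G| = 625 · 2.4714 / (14.16) ≈ 109.08
Gain = 20 log₁₀(109.08) ≈ 40.75 dB
∠G = (66.13°) − (85.95°) = -19.82°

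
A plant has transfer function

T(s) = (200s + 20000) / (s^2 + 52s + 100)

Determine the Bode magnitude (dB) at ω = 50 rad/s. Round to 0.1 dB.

16.0 dB

Substitute s = j50:
Numerator: 200(j50) + 20000 = 20000 + j10000
Denominator: (j50)^2 + 52(j50) + 100 = -2400 + j2600
|N| = √(20000² + 10000²) ≈ 22361, ∠N ≈ 26.57°
|D| = √(2400² + 2600²) ≈ 3538.4, ∠D ≈ 132.71°
|T| = 22361 / 3538.4 ≈ 6.3195
Gain = 20 log₁₀(6.3195) ≈ 16.01 dB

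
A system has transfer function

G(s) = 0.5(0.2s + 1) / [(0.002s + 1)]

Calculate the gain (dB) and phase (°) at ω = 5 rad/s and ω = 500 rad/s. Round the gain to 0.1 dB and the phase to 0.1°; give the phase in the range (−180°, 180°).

At ω = 5 rad/s:
zero (1 + j5·0.2) = 1 + j1 → |·| ≈ 1.4142, ∠ ≈ 45.00°
pole (1 + j5·0.002) = 1 + j0.01 → |·| ≈ 1, ∠ ≈ 0.57°
|G| = 0.5 · 1.4142 / (1) ≈ 0.7071
Gain = 20 log₁₀(0.7071) ≈ -3.01 dB
∠G = (45.00°) − (0.57°) = 44.43°

At ω = 500 rad/s:
zero (1 + j500·0.2) = 1 + j100 → |·| ≈ 100, ∠ ≈ 89.43°
pole (1 + j500·0.002) = 1 + j1 → |·| ≈ 1.4142, ∠ ≈ 45.00°
|G| = 0.5 · 100 / (1.4142) ≈ 35.356
Gain = 20 log₁₀(35.356) ≈ 30.97 dB
∠G = (89.43°) − (45.00°) = 44.43°

ω = 5: -3.0 dB, 44.4°; ω = 500: 31.0 dB, 44.4°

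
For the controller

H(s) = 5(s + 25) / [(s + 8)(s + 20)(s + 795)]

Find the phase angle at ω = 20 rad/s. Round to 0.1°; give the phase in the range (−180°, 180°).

-76.0°

At s = jω = j20:
zero (s+25): 25 + j20 → |·| = √(25²+20²) = √1025 ≈ 32.016, ∠ = arctan(20/25) ≈ 38.66°
pole (s+8): 8 + j20 → |·| = √(8²+20²) = √464 ≈ 21.541, ∠ = arctan(20/8) ≈ 68.20°
pole (s+20): 20 + j20 → |·| = √(20²+20²) = √800 ≈ 28.284, ∠ = arctan(20/20) ≈ 45.00°
pole (s+795): 795 + j20 → |·| = √(795²+20²) = √632425 ≈ 795.25, ∠ = arctan(20/795) ≈ 1.44°
∠H = 38.66° − 114.64° = -75.98°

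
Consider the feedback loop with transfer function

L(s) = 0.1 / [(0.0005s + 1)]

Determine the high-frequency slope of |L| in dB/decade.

Each pole contributes −20 dB/decade at high frequency; each zero contributes +20 dB/decade.
Net: 0 zero(s) − 1 pole(s) → -20 dB/decade.

-20 dB/decade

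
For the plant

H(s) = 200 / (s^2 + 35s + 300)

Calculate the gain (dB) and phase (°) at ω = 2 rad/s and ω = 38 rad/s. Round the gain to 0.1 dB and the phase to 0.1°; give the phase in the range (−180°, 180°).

ω = 2: -3.6 dB, -13.3°; ω = 38: -18.9 dB, -130.7°

Substitute s = j2:
Numerator: 200 = 200 + j0
Denominator: (j2)^2 + 35(j2) + 300 = 296 + j70
|N| = √(200² + 0²) ≈ 200, ∠N ≈ 0.00°
|D| = √(296² + 70²) ≈ 304.16, ∠D ≈ 13.31°
|H| = 200 / 304.16 ≈ 0.65755
Gain = 20 log₁₀(0.65755) ≈ -3.64 dB
∠H = 0.00° − 13.31° = -13.31°

Substitute s = j38:
Numerator: 200 = 200 + j0
Denominator: (j38)^2 + 35(j38) + 300 = -1144 + j1330
|N| = √(200² + 0²) ≈ 200, ∠N ≈ 0.00°
|D| = √(1144² + 1330²) ≈ 1754.3, ∠D ≈ 130.70°
|H| = 200 / 1754.3 ≈ 0.11401
Gain = 20 log₁₀(0.11401) ≈ -18.86 dB
∠H = 0.00° − 130.70° = -130.70°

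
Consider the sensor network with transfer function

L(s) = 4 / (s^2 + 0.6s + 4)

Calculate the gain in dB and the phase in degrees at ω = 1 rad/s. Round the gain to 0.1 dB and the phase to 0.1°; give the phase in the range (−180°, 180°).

2.3 dB, -11.3°

At s = jω = j1:
quadratic: (j1)² + 0.6·j1 + 4 = 3 + j0.6 → |·| ≈ 3.0594, ∠ ≈ 11.31°
|L| = 4 / 3.0594 ≈ 1.3074
Gain = 20 log₁₀(1.3074) ≈ 2.33 dB
∠L = 0.00° − 11.31° = -11.31°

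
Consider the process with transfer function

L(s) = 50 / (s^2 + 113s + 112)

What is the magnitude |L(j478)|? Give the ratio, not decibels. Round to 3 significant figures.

0.000213

Substitute s = j478:
Numerator: 50 = 50 + j0
Denominator: (j478)^2 + 113(j478) + 112 = -228372 + j54014
|N| = √(50² + 0²) ≈ 50, ∠N ≈ 0.00°
|D| = √(228372² + 54014²) ≈ 2.3467e+05, ∠D ≈ 166.69°
|L| = 50 / 2.3467e+05 ≈ 0.00021307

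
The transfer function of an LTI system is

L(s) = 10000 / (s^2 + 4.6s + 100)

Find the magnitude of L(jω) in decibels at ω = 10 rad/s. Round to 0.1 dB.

46.7 dB

At s = jω = j10:
quadratic: (j10)² + 4.6·j10 + 100 = 0 + j46 → |·| ≈ 46, ∠ ≈ 90.00°
|L| = 10000 / 46 ≈ 217.39
Gain = 20 log₁₀(217.39) ≈ 46.74 dB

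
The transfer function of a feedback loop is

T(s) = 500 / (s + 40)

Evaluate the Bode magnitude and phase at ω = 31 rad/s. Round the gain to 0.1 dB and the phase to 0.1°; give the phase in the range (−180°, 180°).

19.9 dB, -37.8°

At s = jω = j31:
pole (s+40): 40 + j31 → |·| = √(40²+31²) = √2561 ≈ 50.606, ∠ = arctan(31/40) ≈ 37.78°
|T| = 500 / 50.606 ≈ 9.8803
Gain = 20 log₁₀(9.8803) ≈ 19.90 dB
∠T = 0.00° − 37.78° = -37.78°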